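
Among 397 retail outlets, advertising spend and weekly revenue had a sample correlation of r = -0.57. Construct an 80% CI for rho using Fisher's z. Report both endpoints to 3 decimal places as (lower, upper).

z_r = atanh(-0.57) = -0.647523;  SE = 1/√(n−3) = 1/√394 = 0.050379
z-limits: -0.647523 ± 1.282·0.050379 = -0.647523 ± 0.064586 = [-0.712109, -0.582937]
ρ-limits: (tanh -0.712109, tanh -0.582937) = (-0.612, -0.525)

(-0.612, -0.525)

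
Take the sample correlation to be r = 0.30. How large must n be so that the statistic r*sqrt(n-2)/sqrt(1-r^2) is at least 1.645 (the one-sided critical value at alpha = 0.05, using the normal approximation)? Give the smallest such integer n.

Need r·√(n−2)/√(1−r²) ≥ 1.645
√(n−2) ≥ 1.645·√(1−0.0900) / 0.30 = 1.645·0.953939 / 0.30 = 5.2308
n−2 ≥ 27.3613  ⇒  n ≥ 29.3613
Smallest integer n = 30

30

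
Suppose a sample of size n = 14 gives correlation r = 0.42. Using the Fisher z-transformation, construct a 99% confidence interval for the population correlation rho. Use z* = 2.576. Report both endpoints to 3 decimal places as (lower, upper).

(-0.318, 0.841)

z_r = atanh(0.42) = 0.447692;  SE = 1/√(n−3) = 1/√11 = 0.301511
z-limits: 0.447692 ± 2.576·0.301511 = 0.447692 ± 0.776692 = [-0.329000, 1.224384]
ρ-limits: (tanh -0.329000, tanh 1.224384) = (-0.318, 0.841)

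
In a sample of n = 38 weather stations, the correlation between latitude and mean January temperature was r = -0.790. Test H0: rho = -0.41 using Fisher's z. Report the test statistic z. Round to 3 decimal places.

-3.762

Fisher z: atanh(-0.790) = -1.071432, atanh(-0.41) = -0.435611
z = (z_r − z_0)·√(n−3) = (-1.071432 − (-0.435611))·√35 = -0.635821 · 5.916080 = -3.762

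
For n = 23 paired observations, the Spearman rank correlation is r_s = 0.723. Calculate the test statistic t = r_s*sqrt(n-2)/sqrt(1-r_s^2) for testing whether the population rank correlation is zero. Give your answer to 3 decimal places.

1 − r_s² = 1 − 0.522729 = 0.477271;  √(1−r_s²) = 0.690848
√(n−2) = √21 = 4.582576
t = r_s·√(n−2)/√(1−r_s²) = 0.723 · 4.582576 / 0.690848 = 4.796

4.796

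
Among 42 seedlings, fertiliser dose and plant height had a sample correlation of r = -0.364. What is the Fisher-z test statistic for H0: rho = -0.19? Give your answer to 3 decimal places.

-1.181

Fisher z: atanh(-0.364) = -0.381489, atanh(-0.19) = -0.192337
z = (z_r − z_0)·√(n−3) = (-0.381489 − (-0.192337))·√39 = -0.189152 · 6.244998 = -1.181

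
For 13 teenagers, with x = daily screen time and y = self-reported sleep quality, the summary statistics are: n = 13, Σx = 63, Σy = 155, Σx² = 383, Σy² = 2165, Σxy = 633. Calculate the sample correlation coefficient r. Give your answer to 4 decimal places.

-0.7530

S_xy = nΣxy − ΣxΣy = 13·633 − 63·155 = 8229 − 9765 = -1536
S_xx = nΣx² − (Σx)² = 13·383 − 63² = 4979 − 3969 = 1010
S_yy = nΣy² − (Σy)² = 13·2165 − 155² = 28145 − 24025 = 4120
r = S_xy / √(S_xx·S_yy) = -1536 / √(1010·4120) = -1536 / √4161200 = -1536 / 2039.9020 = -0.7530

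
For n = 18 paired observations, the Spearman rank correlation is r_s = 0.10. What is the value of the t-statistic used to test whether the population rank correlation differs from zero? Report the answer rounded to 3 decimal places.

0.402

t = r_s·√(n−2) / √(1−r_s²) with r_s = 0.10, n = 18
  = 0.10·√16 / √(1 − 0.0100)
  = 0.10·4.000000 / 0.994987
  = 0.400000 / 0.994987 = 0.402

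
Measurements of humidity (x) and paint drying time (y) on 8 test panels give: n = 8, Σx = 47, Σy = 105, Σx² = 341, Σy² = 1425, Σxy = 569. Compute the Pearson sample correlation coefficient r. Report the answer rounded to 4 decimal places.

S_xy = nΣxy − ΣxΣy = 8·569 − 47·105 = 4552 − 4935 = -383
S_xx = nΣx² − (Σx)² = 8·341 − 47² = 2728 − 2209 = 519
S_yy = nΣy² − (Σy)² = 8·1425 − 105² = 11400 − 11025 = 375
r = S_xy / √(S_xx·S_yy) = -383 / √(519·375) = -383 / √194625 = -383 / 441.1632 = -0.8682

-0.8682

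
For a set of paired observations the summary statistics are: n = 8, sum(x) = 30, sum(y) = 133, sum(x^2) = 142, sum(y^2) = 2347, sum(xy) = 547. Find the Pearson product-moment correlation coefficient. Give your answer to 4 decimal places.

S_xy = nΣxy − ΣxΣy = 8·547 − 30·133 = 4376 − 3990 = 386
S_xx = nΣx² − (Σx)² = 8·142 − 30² = 1136 − 900 = 236
S_yy = nΣy² − (Σy)² = 8·2347 − 133² = 18776 − 17689 = 1087
r = S_xy / √(S_xx·S_yy) = 386 / √(236·1087) = 386 / √256532 = 386 / 506.4899 = 0.7621

0.7621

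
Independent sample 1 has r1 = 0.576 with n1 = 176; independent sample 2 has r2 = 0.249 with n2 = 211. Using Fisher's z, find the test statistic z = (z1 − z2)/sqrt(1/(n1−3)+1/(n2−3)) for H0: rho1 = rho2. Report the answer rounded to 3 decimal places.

3.908

z1 = atanh(0.576) = 0.656456,  z2 = atanh(0.249) = 0.254346
SE = √(1/(n1−3) + 1/(n2−3)) = √(1/173 + 1/208) = √(0.0057803 + 0.0048077) = √0.0105880 = 0.102898
z = (z1 − z2)/SE = (0.656456 − 0.254346) / 0.102898 = 0.402110 / 0.102898 = 3.908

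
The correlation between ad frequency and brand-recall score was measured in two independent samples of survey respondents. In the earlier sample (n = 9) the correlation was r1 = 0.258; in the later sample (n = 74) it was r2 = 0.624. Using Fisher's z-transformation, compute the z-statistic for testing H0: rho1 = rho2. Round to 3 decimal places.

-1.100

z1 = atanh(0.258) = 0.263965,  z2 = atanh(0.624) = 0.731529
SE = √(1/(n1−3) + 1/(n2−3)) = √(1/6 + 1/71) = √(0.1666667 + 0.0140845) = √0.1807512 = 0.425148
z = (z1 − z2)/SE = (0.263965 − 0.731529) / 0.425148 = -0.467564 / 0.425148 = -1.100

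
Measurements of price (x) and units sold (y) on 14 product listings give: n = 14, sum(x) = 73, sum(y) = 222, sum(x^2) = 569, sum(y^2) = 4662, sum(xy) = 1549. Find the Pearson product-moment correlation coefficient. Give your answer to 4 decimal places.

0.8441

Numerator: nΣxy − (Σx)(Σy) = 14·1549 − (73)(222) = 5480
Denominator: √[(nΣx²−(Σx)²)(nΣy²−(Σy)²)]
  nΣx²−(Σx)² = 14·569 − 5329 = 2637;  nΣy²−(Σy)² = 14·4662 − 49284 = 15984
  √(2637·15984) = √42149808 = 6492.2883
r = 5480 / 6492.2883 = 0.8441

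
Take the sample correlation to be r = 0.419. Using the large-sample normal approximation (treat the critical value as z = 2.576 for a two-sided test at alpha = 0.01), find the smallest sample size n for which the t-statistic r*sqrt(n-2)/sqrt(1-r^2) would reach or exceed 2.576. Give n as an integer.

Need r·√(n−2)/√(1−r²) ≥ 2.576
√(n−2) ≥ 2.576·√(1−0.175561) / 0.419 = 2.576·0.907986 / 0.419 = 5.5823
n−2 ≥ 31.1621  ⇒  n ≥ 33.1621
Smallest integer n = 34

34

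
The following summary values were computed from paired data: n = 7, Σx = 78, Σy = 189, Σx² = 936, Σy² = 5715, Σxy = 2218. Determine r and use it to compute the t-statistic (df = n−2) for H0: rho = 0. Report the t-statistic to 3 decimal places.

1.487

S_xy = nΣxy − ΣxΣy = 7·2218 − 78·189 = 15526 − 14742 = 784
S_xx = nΣx² − (Σx)² = 7·936 − 78² = 6552 − 6084 = 468
S_yy = nΣy² − (Σy)² = 7·5715 − 189² = 40005 − 35721 = 4284
r = S_xy / √(S_xx·S_yy) = 784 / √(468·4284) = 784 / √2004912 = 784 / 1415.9492 = 0.5537
t = r·√(n−2)/√(1−r²) = 0.5537·√5 / √(1−0.306584) = 1.238111 / 0.832716 = 1.487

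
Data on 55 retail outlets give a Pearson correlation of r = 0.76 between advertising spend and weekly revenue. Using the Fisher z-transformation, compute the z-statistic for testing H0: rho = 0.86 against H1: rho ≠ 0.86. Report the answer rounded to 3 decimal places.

-2.143

z_r = atanh(0.76) = 0.996215,  z_0 = atanh(0.86) = 1.293345
SE = 1/√(n−3) = 1/√52 = 0.138675
z = (z_r − z_0)/SE = (0.996215 − 1.293345) / 0.138675 = -0.297130 / 0.138675 = -2.143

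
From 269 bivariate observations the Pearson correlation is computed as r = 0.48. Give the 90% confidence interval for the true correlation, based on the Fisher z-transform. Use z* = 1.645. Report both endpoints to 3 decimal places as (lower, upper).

(0.399, 0.554)

z_r = atanh(0.48) = 0.522984;  SE = 1/√(n−3) = 1/√266 = 0.061314
z-limits: 0.522984 ± 1.645·0.061314 = 0.522984 ± 0.100862 = [0.422122, 0.623846]
ρ-limits: (tanh 0.422122, tanh 0.623846) = (0.399, 0.554)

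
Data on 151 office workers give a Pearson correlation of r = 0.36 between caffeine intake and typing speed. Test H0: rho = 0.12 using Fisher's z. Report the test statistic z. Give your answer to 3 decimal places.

z_r = atanh(0.36) = 0.376886,  z_0 = atanh(0.12) = 0.120581
SE = 1/√(n−3) = 1/√148 = 0.082199
z = (z_r − z_0)/SE = (0.376886 − 0.120581) / 0.082199 = 0.256305 / 0.082199 = 3.118

3.118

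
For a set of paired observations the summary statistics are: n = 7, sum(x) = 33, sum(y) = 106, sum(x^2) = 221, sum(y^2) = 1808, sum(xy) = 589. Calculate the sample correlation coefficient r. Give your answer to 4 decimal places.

0.7750

Numerator: nΣxy − (Σx)(Σy) = 7·589 − (33)(106) = 625
Denominator: √[(nΣx²−(Σx)²)(nΣy²−(Σy)²)]
  nΣx²−(Σx)² = 7·221 − 1089 = 458;  nΣy²−(Σy)² = 7·1808 − 11236 = 1420
  √(458·1420) = √650360 = 806.4490
r = 625 / 806.4490 = 0.7750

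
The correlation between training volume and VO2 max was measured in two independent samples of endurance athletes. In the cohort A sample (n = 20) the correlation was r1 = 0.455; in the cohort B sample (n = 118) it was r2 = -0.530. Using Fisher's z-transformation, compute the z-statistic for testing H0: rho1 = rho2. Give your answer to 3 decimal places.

4.161

z1 = atanh(0.455) = 0.490988,  z2 = atanh(-0.530) = -0.590145
SE = √(1/(n1−3) + 1/(n2−3)) = √(1/17 + 1/115) = √(0.0588235 + 0.0086957) = √0.0675192 = 0.259845
z = (z1 − z2)/SE = (0.490988 − (-0.590145)) / 0.259845 = 1.081133 / 0.259845 = 4.161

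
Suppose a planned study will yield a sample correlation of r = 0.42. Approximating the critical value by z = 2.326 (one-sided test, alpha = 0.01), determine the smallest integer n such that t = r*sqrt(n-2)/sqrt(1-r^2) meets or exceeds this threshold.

28

r√(n−2)/√(1−r²) ≥ 2.326  ⇔  n−2 ≥ (2.326)²·(1−r²)/r²
(1−r²)/r² = (1−0.1764)/0.1764 = 4.6689
n ≥ 2 + 5.410276·4.6689 = 2 + 25.2600 = 27.2600
⌈27.2600⌉ = 28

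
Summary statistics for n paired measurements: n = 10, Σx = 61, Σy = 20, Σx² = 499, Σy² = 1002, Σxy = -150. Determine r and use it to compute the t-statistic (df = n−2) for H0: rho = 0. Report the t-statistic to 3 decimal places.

-3.508

Numerator: nΣxy − (Σx)(Σy) = 10·(-150) − (61)(20) = -2720
Denominator: √[(nΣx²−(Σx)²)(nΣy²−(Σy)²)]
  nΣx²−(Σx)² = 10·499 − 3721 = 1269;  nΣy²−(Σy)² = 10·1002 − 400 = 9620
  √(1269·9620) = √12207780 = 3493.9634
r = -2720 / 3493.9634 = -0.7785
t = r·√(n−2)/√(1−r²) = -0.7785·√8 / √(1−0.606062) = -2.201931 / 0.627645 = -3.508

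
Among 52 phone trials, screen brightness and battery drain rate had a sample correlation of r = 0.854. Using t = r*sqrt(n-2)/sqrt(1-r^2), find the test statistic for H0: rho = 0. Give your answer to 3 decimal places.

t = r·√(n−2) / √(1−r²) with r = 0.854, n = 52
  = 0.854·√50 / √(1 − 0.729316)
  = 0.854·7.071068 / 0.520273
  = 6.038692 / 0.520273 = 11.607

11.607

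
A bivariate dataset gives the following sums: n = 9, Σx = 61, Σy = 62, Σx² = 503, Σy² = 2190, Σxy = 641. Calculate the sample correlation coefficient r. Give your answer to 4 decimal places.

0.5556

S_xy = nΣxy − ΣxΣy = 9·641 − 61·62 = 5769 − 3782 = 1987
S_xx = nΣx² − (Σx)² = 9·503 − 61² = 4527 − 3721 = 806
S_yy = nΣy² − (Σy)² = 9·2190 − 62² = 19710 − 3844 = 15866
r = S_xy / √(S_xx·S_yy) = 1987 / √(806·15866) = 1987 / √12787996 = 1987 / 3576.0308 = 0.5556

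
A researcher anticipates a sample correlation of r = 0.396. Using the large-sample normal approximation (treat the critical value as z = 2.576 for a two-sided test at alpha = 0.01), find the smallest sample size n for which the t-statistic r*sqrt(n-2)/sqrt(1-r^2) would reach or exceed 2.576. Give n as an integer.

38

Need r·√(n−2)/√(1−r²) ≥ 2.576
√(n−2) ≥ 2.576·√(1−0.156816) / 0.396 = 2.576·0.918251 / 0.396 = 5.9733
n−2 ≥ 35.6803  ⇒  n ≥ 37.6803
Smallest integer n = 38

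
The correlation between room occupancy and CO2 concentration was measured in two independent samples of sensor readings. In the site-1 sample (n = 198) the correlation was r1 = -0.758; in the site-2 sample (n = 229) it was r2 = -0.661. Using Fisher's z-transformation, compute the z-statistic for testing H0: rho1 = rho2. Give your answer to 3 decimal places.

-2.015

Fisher z-transforms: z1 = atanh(-0.758) = -0.991497, z2 = atanh(-0.661) = -0.794588; difference d = -0.196909
Var(d) = 1/195 + 1/226 = 0.0051282 + 0.0044248 = 0.0095530
z = d/√Var(d) = -0.196909 / √0.0095530 = -0.196909 / 0.097739 = -2.015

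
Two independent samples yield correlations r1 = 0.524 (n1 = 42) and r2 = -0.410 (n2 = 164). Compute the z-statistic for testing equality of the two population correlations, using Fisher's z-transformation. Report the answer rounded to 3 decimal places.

5.701

Fisher z-transforms: z1 = atanh(0.524) = 0.581838, z2 = atanh(-0.410) = -0.435611; difference d = 1.017449
Var(d) = 1/39 + 1/161 = 0.0256410 + 0.0062112 = 0.0318522
z = d/√Var(d) = 1.017449 / √0.0318522 = 1.017449 / 0.178472 = 5.701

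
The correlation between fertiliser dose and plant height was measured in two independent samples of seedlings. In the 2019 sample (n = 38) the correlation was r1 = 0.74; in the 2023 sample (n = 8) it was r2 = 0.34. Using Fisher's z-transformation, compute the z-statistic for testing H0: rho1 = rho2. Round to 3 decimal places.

Fisher z-transforms: z1 = atanh(0.74) = 0.950479, z2 = atanh(0.34) = 0.354093; difference d = 0.596386
Var(d) = 1/35 + 1/5 = 0.0285714 + 0.2000000 = 0.2285714
z = d/√Var(d) = 0.596386 / √0.2285714 = 0.596386 / 0.478091 = 1.247

1.247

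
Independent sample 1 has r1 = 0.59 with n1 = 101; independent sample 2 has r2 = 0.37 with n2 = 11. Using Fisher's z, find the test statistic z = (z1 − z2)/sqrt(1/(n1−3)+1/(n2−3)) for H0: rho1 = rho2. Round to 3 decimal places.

Fisher z-transforms: z1 = atanh(0.59) = 0.677666, z2 = atanh(0.37) = 0.388423; difference d = 0.289243
Var(d) = 1/98 + 1/8 = 0.0102041 + 0.1250000 = 0.1352041
z = d/√Var(d) = 0.289243 / √0.1352041 = 0.289243 / 0.367701 = 0.787

0.787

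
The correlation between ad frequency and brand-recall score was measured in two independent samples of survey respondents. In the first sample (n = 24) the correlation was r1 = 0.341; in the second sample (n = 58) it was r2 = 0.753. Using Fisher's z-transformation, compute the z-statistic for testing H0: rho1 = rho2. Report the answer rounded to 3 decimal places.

Fisher z-transforms: z1 = atanh(0.341) = 0.355224, z2 = atanh(0.753) = 0.979848; difference d = -0.624624
Var(d) = 1/21 + 1/55 = 0.0476190 + 0.0181818 = 0.0658008
z = d/√Var(d) = -0.624624 / √0.0658008 = -0.624624 / 0.256517 = -2.435

-2.435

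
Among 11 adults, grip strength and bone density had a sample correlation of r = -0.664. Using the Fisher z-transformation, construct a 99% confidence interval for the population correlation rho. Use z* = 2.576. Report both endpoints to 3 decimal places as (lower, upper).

(-0.937, 0.110)

Fisher z: z_r = atanh(r) = ½·ln((1+(-0.664))/(1−(-0.664))) = -0.799934
SE(z) = 1/√(n−3) = 1/√8 = 0.353553
99% ⇒ z* = 2.576; margin = 2.576·0.353553 = 0.910753
CI on z-scale: (-1.710687, 0.110819)
Back-transform: tanh(-1.710687) = -0.936732, tanh(0.110819) = 0.110368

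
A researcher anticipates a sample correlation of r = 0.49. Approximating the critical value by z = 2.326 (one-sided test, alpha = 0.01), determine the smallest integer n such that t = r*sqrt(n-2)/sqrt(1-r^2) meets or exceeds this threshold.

20

Need r·√(n−2)/√(1−r²) ≥ 2.326
√(n−2) ≥ 2.326·√(1−0.2401) / 0.49 = 2.326·0.871722 / 0.49 = 4.1380
n−2 ≥ 17.1230  ⇒  n ≥ 19.1230
Smallest integer n = 20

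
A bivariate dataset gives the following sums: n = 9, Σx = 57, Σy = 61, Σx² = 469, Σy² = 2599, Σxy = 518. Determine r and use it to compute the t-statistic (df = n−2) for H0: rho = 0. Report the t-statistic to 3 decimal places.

S_xy = nΣxy − ΣxΣy = 9·518 − 57·61 = 4662 − 3477 = 1185
S_xx = nΣx² − (Σx)² = 9·469 − 57² = 4221 − 3249 = 972
S_yy = nΣy² − (Σy)² = 9·2599 − 61² = 23391 − 3721 = 19670
r = S_xy / √(S_xx·S_yy) = 1185 / √(972·19670) = 1185 / √19119240 = 1185 / 4372.5553 = 0.2710
t = r·√(n−2)/√(1−r²) = 0.2710·√7 / √(1−0.073441) = 0.716999 / 0.962579 = 0.745

0.745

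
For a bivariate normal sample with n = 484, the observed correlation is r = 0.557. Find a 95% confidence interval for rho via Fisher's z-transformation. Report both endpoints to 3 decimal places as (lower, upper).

z_r = atanh(0.557) = 0.628473;  SE = 1/√(n−3) = 1/√481 = 0.045596
z-limits: 0.628473 ± 1.960·0.045596 = 0.628473 ± 0.089368 = [0.539105, 0.717841]
ρ-limits: (tanh 0.539105, tanh 0.717841) = (0.492, 0.616)

(0.492, 0.616)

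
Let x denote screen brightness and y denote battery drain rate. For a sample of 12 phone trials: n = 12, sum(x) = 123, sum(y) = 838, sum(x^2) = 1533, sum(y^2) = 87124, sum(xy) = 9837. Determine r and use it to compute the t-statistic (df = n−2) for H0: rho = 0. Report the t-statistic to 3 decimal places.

S_xy = nΣxy − ΣxΣy = 12·9837 − 123·838 = 118044 − 103074 = 14970
S_xx = nΣx² − (Σx)² = 12·1533 − 123² = 18396 − 15129 = 3267
S_yy = nΣy² − (Σy)² = 12·87124 − 838² = 1045488 − 702244 = 343244
r = S_xy / √(S_xx·S_yy) = 14970 / √(3267·343244) = 14970 / √1121378148 = 14970 / 33486.9848 = 0.4470
t = r·√(n−2)/√(1−r²) = 0.4470·√10 / √(1−0.199809) = 1.413538 / 0.894534 = 1.580

1.580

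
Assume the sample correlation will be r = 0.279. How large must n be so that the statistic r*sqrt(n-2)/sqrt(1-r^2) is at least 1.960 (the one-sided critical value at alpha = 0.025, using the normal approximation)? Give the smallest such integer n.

Need r·√(n−2)/√(1−r²) ≥ 1.960
√(n−2) ≥ 1.960·√(1−0.077841) / 0.279 = 1.960·0.960291 / 0.279 = 6.7461
n−2 ≥ 45.5099  ⇒  n ≥ 47.5099
Smallest integer n = 48

48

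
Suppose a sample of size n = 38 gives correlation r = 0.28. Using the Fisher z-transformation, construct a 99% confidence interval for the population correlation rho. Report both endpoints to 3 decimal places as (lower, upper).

z_r = atanh(0.28) = 0.287682;  SE = 1/√(n−3) = 1/√35 = 0.169031
z-limits: 0.287682 ± 2.576·0.169031 = 0.287682 ± 0.435424 = [-0.147742, 0.723106]
ρ-limits: (tanh -0.147742, tanh 0.723106) = (-0.147, 0.619)

(-0.147, 0.619)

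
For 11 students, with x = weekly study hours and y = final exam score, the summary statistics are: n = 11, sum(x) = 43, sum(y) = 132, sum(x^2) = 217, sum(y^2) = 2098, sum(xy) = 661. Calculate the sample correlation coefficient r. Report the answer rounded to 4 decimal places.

0.9145

Numerator: nΣxy − (Σx)(Σy) = 11·661 − (43)(132) = 1595
Denominator: √[(nΣx²−(Σx)²)(nΣy²−(Σy)²)]
  nΣx²−(Σx)² = 11·217 − 1849 = 538;  nΣy²−(Σy)² = 11·2098 − 17424 = 5654
  √(538·5654) = √3041852 = 1744.0906
r = 1595 / 1744.0906 = 0.9145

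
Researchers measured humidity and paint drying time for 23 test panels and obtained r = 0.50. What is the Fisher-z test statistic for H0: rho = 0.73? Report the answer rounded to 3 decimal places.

-1.697

Fisher z: atanh(0.50) = 0.549306, atanh(0.73) = 0.928727
z = (z_r − z_0)·√(n−3) = (0.549306 − 0.928727)·√20 = -0.379421 · 4.472136 = -1.697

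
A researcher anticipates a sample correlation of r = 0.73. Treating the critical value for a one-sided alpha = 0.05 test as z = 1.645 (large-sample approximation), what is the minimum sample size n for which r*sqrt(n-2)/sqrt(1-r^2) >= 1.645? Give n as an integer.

5

Need r·√(n−2)/√(1−r²) ≥ 1.645
√(n−2) ≥ 1.645·√(1−0.5329) / 0.73 = 1.645·0.683447 / 0.73 = 1.5401
n−2 ≥ 2.3719  ⇒  n ≥ 4.3719
Smallest integer n = 5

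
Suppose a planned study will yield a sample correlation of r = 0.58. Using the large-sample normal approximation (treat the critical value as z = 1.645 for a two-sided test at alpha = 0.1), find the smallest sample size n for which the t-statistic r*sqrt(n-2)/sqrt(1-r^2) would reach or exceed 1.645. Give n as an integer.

r√(n−2)/√(1−r²) ≥ 1.645  ⇔  n−2 ≥ (1.645)²·(1−r²)/r²
(1−r²)/r² = (1−0.3364)/0.3364 = 1.9727
n ≥ 2 + 2.706025·1.9727 = 2 + 5.3382 = 7.3382
⌈7.3382⌉ = 8

8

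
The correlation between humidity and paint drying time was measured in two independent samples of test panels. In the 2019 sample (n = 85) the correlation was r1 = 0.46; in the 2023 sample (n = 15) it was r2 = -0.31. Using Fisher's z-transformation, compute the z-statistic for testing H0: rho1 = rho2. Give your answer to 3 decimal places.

2.646

Fisher z-transforms: z1 = atanh(0.46) = 0.497311, z2 = atanh(-0.31) = -0.320545; difference d = 0.817856
Var(d) = 1/82 + 1/12 = 0.0121951 + 0.0833333 = 0.0955284
z = d/√Var(d) = 0.817856 / √0.0955284 = 0.817856 / 0.309077 = 2.646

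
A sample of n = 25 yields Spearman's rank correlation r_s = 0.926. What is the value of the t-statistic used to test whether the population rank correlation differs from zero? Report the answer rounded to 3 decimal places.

t = r_s·√(n−2) / √(1−r_s²) with r_s = 0.926, n = 25
  = 0.926·√23 / √(1 − 0.857476)
  = 0.926·4.795832 / 0.377524
  = 4.440940 / 0.377524 = 11.763

11.763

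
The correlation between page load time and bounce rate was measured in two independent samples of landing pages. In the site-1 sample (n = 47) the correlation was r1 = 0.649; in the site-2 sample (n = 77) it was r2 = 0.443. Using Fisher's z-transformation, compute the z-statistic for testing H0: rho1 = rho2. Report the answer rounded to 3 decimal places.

z1 = atanh(0.649) = 0.773569,  z2 = atanh(0.443) = 0.475957
SE = √(1/(n1−3) + 1/(n2−3)) = √(1/44 + 1/74) = √(0.0227273 + 0.0135135) = √0.0362408 = 0.190370
z = (z1 − z2)/SE = (0.773569 − 0.475957) / 0.190370 = 0.297612 / 0.190370 = 1.563

1.563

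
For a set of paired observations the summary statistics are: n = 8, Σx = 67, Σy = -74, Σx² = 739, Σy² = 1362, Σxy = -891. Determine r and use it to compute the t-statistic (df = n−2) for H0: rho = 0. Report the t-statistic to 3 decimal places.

S_xy = nΣxy − ΣxΣy = 8·(-891) − 67·(-74) = -7128 − (-4958) = -2170
S_xx = nΣx² − (Σx)² = 8·739 − 67² = 5912 − 4489 = 1423
S_yy = nΣy² − (Σy)² = 8·1362 − (-74)² = 10896 − 5476 = 5420
r = S_xy / √(S_xx·S_yy) = -2170 / √(1423·5420) = -2170 / √7712660 = -2170 / 2777.1676 = -0.7814
t = r·√(n−2)/√(1−r²) = -0.7814·√6 / √(1−0.610586) = -1.914031 / 0.624030 = -3.067

-3.067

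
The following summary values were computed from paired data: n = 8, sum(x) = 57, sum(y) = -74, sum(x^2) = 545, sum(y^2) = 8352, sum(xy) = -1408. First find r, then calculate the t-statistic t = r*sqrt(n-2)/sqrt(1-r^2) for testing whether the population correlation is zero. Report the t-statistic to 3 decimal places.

-4.012

Numerator: nΣxy − (Σx)(Σy) = 8·(-1408) − (57)(-74) = -7046
Denominator: √[(nΣx²−(Σx)²)(nΣy²−(Σy)²)]
  nΣx²−(Σx)² = 8·545 − 3249 = 1111;  nΣy²−(Σy)² = 8·8352 − 5476 = 61340
  √(1111·61340) = √68148740 = 8255.2250
r = -7046 / 8255.2250 = -0.8535
t = r·√(n−2)/√(1−r²) = -0.8535·√6 / √(1−0.728462) = -2.090639 / 0.521093 = -4.012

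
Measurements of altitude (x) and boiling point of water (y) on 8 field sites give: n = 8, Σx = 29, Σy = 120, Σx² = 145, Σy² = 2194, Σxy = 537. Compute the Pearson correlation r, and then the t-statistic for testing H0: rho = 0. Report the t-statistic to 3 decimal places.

3.430

S_xy = nΣxy − ΣxΣy = 8·537 − 29·120 = 4296 − 3480 = 816
S_xx = nΣx² − (Σx)² = 8·145 − 29² = 1160 − 841 = 319
S_yy = nΣy² − (Σy)² = 8·2194 − 120² = 17552 − 14400 = 3152
r = S_xy / √(S_xx·S_yy) = 816 / √(319·3152) = 816 / √1005488 = 816 / 1002.7402 = 0.8138
t = r·√(n−2)/√(1−r²) = 0.8138·√6 / √(1−0.662270) = 1.993395 / 0.581145 = 3.430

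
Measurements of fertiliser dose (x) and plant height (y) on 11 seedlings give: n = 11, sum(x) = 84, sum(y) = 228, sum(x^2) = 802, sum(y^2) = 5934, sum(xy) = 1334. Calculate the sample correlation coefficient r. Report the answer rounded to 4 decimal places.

-0.9243

Numerator: nΣxy − (Σx)(Σy) = 11·1334 − (84)(228) = -4478
Denominator: √[(nΣx²−(Σx)²)(nΣy²−(Σy)²)]
  nΣx²−(Σx)² = 11·802 − 7056 = 1766;  nΣy²−(Σy)² = 11·5934 − 51984 = 13290
  √(1766·13290) = √23470140 = 4844.5991
r = -4478 / 4844.5991 = -0.9243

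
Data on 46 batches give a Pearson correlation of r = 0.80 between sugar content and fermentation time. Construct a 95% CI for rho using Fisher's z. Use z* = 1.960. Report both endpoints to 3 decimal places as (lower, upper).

(0.664, 0.885)

z_r = atanh(0.80) = 1.098612;  SE = 1/√(n−3) = 1/√43 = 0.152499
z-limits: 1.098612 ± 1.960·0.152499 = 1.098612 ± 0.298898 = [0.799714, 1.397510]
ρ-limits: (tanh 0.799714, tanh 1.397510) = (0.664, 0.885)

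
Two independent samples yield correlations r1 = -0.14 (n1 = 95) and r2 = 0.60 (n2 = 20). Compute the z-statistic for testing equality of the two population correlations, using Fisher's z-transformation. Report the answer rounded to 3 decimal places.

Fisher z-transforms: z1 = atanh(-0.14) = -0.140926, z2 = atanh(0.60) = 0.693147; difference d = -0.834073
Var(d) = 1/92 + 1/17 = 0.0108696 + 0.0588235 = 0.0696931
z = d/√Var(d) = -0.834073 / √0.0696931 = -0.834073 / 0.263995 = -3.159

-3.159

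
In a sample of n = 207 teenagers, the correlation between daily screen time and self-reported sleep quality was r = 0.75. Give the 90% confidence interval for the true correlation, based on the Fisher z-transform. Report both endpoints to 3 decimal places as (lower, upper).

(0.695, 0.796)

Fisher z: z_r = atanh(r) = ½·ln((1+0.75)/(1−0.75)) = 0.972955
SE(z) = 1/√(n−3) = 1/√204 = 0.070014
90% ⇒ z* = 1.645; margin = 1.645·0.070014 = 0.115173
CI on z-scale: (0.857782, 1.088128)
Back-transform: tanh(0.857782) = 0.695113, tanh(1.088128) = 0.796194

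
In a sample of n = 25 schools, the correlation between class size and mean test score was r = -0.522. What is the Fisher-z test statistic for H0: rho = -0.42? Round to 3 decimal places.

z_r = atanh(-0.522) = -0.579085,  z_0 = atanh(-0.42) = -0.447692
SE = 1/√(n−3) = 1/√22 = 0.213201
z = (z_r − z_0)/SE = (-0.579085 − (-0.447692)) / 0.213201 = -0.131393 / 0.213201 = -0.616

-0.616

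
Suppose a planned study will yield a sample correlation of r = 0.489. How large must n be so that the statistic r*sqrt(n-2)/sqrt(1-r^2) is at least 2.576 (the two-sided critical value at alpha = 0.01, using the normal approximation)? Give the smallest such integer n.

r√(n−2)/√(1−r²) ≥ 2.576  ⇔  n−2 ≥ (2.576)²·(1−r²)/r²
(1−r²)/r² = (1−0.239121)/0.239121 = 3.1820
n ≥ 2 + 6.635776·3.1820 = 2 + 21.1150 = 23.1150
⌈23.1150⌉ = 24

24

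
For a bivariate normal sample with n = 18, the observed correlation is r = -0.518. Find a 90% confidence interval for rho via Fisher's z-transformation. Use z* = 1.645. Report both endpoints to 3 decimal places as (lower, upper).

(-0.761, -0.148)

Fisher z: z_r = atanh(r) = ½·ln((1+(-0.518))/(1−(-0.518))) = -0.573602
SE(z) = 1/√(n−3) = 1/√15 = 0.258199
90% ⇒ z* = 1.645; margin = 1.645·0.258199 = 0.424737
CI on z-scale: (-0.998339, -0.148865)
Back-transform: tanh(-0.998339) = -0.760896, tanh(-0.148865) = -0.147775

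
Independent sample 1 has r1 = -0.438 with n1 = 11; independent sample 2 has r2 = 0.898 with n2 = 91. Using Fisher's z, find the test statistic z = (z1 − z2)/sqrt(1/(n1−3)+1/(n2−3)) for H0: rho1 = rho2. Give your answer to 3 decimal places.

-5.231

z1 = atanh(-0.438) = -0.469753,  z2 = atanh(0.898) = 1.461792
SE = √(1/(n1−3) + 1/(n2−3)) = √(1/8 + 1/88) = √(0.1250000 + 0.0113636) = √0.1363636 = 0.369274
z = (z1 − z2)/SE = (-0.469753 − 1.461792) / 0.369274 = -1.931545 / 0.369274 = -5.231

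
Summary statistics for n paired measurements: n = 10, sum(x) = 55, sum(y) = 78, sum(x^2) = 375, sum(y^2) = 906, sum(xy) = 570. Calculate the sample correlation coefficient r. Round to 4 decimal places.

0.9599

Numerator: nΣxy − (Σx)(Σy) = 10·570 − (55)(78) = 1410
Denominator: √[(nΣx²−(Σx)²)(nΣy²−(Σy)²)]
  nΣx²−(Σx)² = 10·375 − 3025 = 725;  nΣy²−(Σy)² = 10·906 − 6084 = 2976
  √(725·2976) = √2157600 = 1468.8771
r = 1410 / 1468.8771 = 0.9599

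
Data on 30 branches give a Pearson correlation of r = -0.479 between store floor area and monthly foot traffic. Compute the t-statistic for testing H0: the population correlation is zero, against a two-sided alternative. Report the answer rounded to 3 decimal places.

-2.887

t = r·√(n−2) / √(1−r²) with r = -0.479, n = 30
  = -0.479·√28 / √(1 − 0.229441)
  = -0.479·5.291503 / 0.877815
  = -2.534630 / 0.877815 = -2.887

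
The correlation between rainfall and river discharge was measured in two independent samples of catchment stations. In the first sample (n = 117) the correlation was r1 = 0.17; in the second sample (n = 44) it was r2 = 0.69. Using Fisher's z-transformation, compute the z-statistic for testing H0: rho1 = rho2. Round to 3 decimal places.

z1 = atanh(0.17) = 0.171667,  z2 = atanh(0.69) = 0.847956
SE = √(1/(n1−3) + 1/(n2−3)) = √(1/114 + 1/41) = √(0.0087719 + 0.0243902) = √0.0331621 = 0.182105
z = (z1 − z2)/SE = (0.171667 − 0.847956) / 0.182105 = -0.676289 / 0.182105 = -3.714

-3.714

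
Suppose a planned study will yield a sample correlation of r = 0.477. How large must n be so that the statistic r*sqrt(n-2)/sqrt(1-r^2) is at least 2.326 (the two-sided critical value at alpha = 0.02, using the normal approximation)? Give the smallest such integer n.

21

r√(n−2)/√(1−r²) ≥ 2.326  ⇔  n−2 ≥ (2.326)²·(1−r²)/r²
(1−r²)/r² = (1−0.227529)/0.227529 = 3.3950
n ≥ 2 + 5.410276·3.3950 = 2 + 18.3679 = 20.3679
⌈20.3679⌉ = 21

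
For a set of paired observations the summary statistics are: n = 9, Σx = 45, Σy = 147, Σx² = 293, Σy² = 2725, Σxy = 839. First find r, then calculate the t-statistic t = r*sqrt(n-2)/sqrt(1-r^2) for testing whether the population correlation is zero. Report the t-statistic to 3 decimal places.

S_xy = nΣxy − ΣxΣy = 9·839 − 45·147 = 7551 − 6615 = 936
S_xx = nΣx² − (Σx)² = 9·293 − 45² = 2637 − 2025 = 612
S_yy = nΣy² − (Σy)² = 9·2725 − 147² = 24525 − 21609 = 2916
r = S_xy / √(S_xx·S_yy) = 936 / √(612·2916) = 936 / √1784592 = 936 / 1335.8862 = 0.7007
t = r·√(n−2)/√(1−r²) = 0.7007·√7 / √(1−0.490980) = 1.853878 / 0.713456 = 2.598

2.598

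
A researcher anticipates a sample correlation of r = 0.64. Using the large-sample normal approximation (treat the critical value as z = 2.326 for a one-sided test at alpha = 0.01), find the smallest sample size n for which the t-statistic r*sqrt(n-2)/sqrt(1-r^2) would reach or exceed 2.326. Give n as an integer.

Need r·√(n−2)/√(1−r²) ≥ 2.326
√(n−2) ≥ 2.326·√(1−0.4096) / 0.64 = 2.326·0.768375 / 0.64 = 2.7926
n−2 ≥ 7.7986  ⇒  n ≥ 9.7986
Smallest integer n = 10

10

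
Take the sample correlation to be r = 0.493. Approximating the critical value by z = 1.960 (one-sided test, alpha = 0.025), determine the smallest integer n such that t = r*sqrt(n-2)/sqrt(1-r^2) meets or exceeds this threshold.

Need r·√(n−2)/√(1−r²) ≥ 1.960
√(n−2) ≥ 1.960·√(1−0.243049) / 0.493 = 1.960·0.870029 / 0.493 = 3.4589
n−2 ≥ 11.9640  ⇒  n ≥ 13.9640
Smallest integer n = 14

14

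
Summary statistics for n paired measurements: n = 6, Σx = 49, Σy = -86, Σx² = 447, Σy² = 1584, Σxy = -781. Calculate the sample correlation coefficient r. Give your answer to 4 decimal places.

-0.6133

S_xy = nΣxy − ΣxΣy = 6·(-781) − 49·(-86) = -4686 − (-4214) = -472
S_xx = nΣx² − (Σx)² = 6·447 − 49² = 2682 − 2401 = 281
S_yy = nΣy² − (Σy)² = 6·1584 − (-86)² = 9504 − 7396 = 2108
r = S_xy / √(S_xx·S_yy) = -472 / √(281·2108) = -472 / √592348 = -472 / 769.6415 = -0.6133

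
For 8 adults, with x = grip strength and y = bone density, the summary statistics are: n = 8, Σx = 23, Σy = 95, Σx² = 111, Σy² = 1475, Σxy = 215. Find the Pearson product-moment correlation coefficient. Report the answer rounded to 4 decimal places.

S_xy = nΣxy − ΣxΣy = 8·215 − 23·95 = 1720 − 2185 = -465
S_xx = nΣx² − (Σx)² = 8·111 − 23² = 888 − 529 = 359
S_yy = nΣy² − (Σy)² = 8·1475 − 95² = 11800 − 9025 = 2775
r = S_xy / √(S_xx·S_yy) = -465 / √(359·2775) = -465 / √996225 = -465 / 998.1107 = -0.4659

-0.4659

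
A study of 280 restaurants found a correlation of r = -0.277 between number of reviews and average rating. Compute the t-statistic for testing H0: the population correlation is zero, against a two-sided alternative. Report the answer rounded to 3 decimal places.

t = r·√(n−2) / √(1−r²) with r = -0.277, n = 280
  = -0.277·√278 / √(1 − 0.076729)
  = -0.277·16.673332 / 0.960870
  = -4.618513 / 0.960870 = -4.807

-4.807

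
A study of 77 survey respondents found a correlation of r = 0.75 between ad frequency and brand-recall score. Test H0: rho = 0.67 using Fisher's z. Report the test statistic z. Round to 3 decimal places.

1.395

Fisher z: atanh(0.75) = 0.972955, atanh(0.67) = 0.810743
z = (z_r − z_0)·√(n−3) = (0.972955 − 0.810743)·√74 = 0.162212 · 8.602325 = 1.395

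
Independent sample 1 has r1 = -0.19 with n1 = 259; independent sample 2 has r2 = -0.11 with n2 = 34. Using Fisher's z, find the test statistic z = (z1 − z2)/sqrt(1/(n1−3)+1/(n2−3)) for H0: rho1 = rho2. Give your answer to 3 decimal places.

-0.431

z1 = atanh(-0.19) = -0.192337,  z2 = atanh(-0.11) = -0.110447
SE = √(1/(n1−3) + 1/(n2−3)) = √(1/256 + 1/31) = √(0.0039062 + 0.0322581) = √0.0361643 = 0.190169
z = (z1 − z2)/SE = (-0.192337 − (-0.110447)) / 0.190169 = -0.081890 / 0.190169 = -0.431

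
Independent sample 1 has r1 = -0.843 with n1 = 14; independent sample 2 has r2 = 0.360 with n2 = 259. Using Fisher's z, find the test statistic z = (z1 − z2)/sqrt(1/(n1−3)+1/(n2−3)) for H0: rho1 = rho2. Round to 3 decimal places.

Fisher z-transforms: z1 = atanh(-0.843) = -1.231452, z2 = atanh(0.360) = 0.376886; difference d = -1.608338
Var(d) = 1/11 + 1/256 = 0.0909091 + 0.0039062 = 0.0948153
z = d/√Var(d) = -1.608338 / √0.0948153 = -1.608338 / 0.307921 = -5.223

-5.223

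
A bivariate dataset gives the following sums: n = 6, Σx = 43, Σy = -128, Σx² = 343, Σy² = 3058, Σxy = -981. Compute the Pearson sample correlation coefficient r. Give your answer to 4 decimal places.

Numerator: nΣxy − (Σx)(Σy) = 6·(-981) − (43)(-128) = -382
Denominator: √[(nΣx²−(Σx)²)(nΣy²−(Σy)²)]
  nΣx²−(Σx)² = 6·343 − 1849 = 209;  nΣy²−(Σy)² = 6·3058 − 16384 = 1964
  √(209·1964) = √410476 = 640.6840
r = -382 / 640.6840 = -0.5962

-0.5962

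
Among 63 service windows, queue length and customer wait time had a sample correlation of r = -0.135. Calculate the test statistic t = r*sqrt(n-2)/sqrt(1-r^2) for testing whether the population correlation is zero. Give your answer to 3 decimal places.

-1.064

t = r·√(n−2) / √(1−r²) with r = -0.135, n = 63
  = -0.135·√61 / √(1 − 0.018225)
  = -0.135·7.810250 / 0.990846
  = -1.054384 / 0.990846 = -1.064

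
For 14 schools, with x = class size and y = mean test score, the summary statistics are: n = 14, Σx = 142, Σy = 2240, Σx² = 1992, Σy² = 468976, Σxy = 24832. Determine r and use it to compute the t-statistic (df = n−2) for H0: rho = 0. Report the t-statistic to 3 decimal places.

0.973

S_xy = nΣxy − ΣxΣy = 14·24832 − 142·2240 = 347648 − 318080 = 29568
S_xx = nΣx² − (Σx)² = 14·1992 − 142² = 27888 − 20164 = 7724
S_yy = nΣy² − (Σy)² = 14·468976 − 2240² = 6565664 − 5017600 = 1548064
r = S_xy / √(S_xx·S_yy) = 29568 / √(7724·1548064) = 29568 / √11957246336 = 29568 / 109349.1945 = 0.2704
t = r·√(n−2)/√(1−r²) = 0.2704·√12 / √(1−0.073116) = 0.936693 / 0.962748 = 0.973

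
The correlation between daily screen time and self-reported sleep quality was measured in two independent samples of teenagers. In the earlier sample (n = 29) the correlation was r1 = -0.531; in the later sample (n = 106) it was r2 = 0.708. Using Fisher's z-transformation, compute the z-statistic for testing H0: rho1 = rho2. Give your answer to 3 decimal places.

z1 = atanh(-0.531) = -0.591537,  z2 = atanh(0.708) = 0.883162
SE = √(1/(n1−3) + 1/(n2−3)) = √(1/26 + 1/103) = √(0.0384615 + 0.0097087) = √0.0481702 = 0.219477
z = (z1 − z2)/SE = (-0.591537 − 0.883162) / 0.219477 = -1.474699 / 0.219477 = -6.719

-6.719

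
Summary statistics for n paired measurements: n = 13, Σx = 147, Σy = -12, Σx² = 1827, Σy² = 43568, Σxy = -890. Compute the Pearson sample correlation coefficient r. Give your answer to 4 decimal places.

-0.2816

S_xy = nΣxy − ΣxΣy = 13·(-890) − 147·(-12) = -11570 − (-1764) = -9806
S_xx = nΣx² − (Σx)² = 13·1827 − 147² = 23751 − 21609 = 2142
S_yy = nΣy² − (Σy)² = 13·43568 − (-12)² = 566384 − 144 = 566240
r = S_xy / √(S_xx·S_yy) = -9806 / √(2142·566240) = -9806 / √1212886080 = -9806 / 34826.5140 = -0.2816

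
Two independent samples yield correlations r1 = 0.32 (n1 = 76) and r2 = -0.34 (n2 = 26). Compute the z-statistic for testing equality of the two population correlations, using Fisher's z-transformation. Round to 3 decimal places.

z1 = atanh(0.32) = 0.331647,  z2 = atanh(-0.34) = -0.354093
SE = √(1/(n1−3) + 1/(n2−3)) = √(1/73 + 1/23) = √(0.0136986 + 0.0434783) = √0.0571769 = 0.239117
z = (z1 − z2)/SE = (0.331647 − (-0.354093)) / 0.239117 = 0.685740 / 0.239117 = 2.868

2.868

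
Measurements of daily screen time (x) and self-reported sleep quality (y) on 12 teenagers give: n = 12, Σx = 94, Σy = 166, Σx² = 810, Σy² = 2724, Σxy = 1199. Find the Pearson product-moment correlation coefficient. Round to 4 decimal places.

Numerator: nΣxy − (Σx)(Σy) = 12·1199 − (94)(166) = -1216
Denominator: √[(nΣx²−(Σx)²)(nΣy²−(Σy)²)]
  nΣx²−(Σx)² = 12·810 − 8836 = 884;  nΣy²−(Σy)² = 12·2724 − 27556 = 5132
  √(884·5132) = √4536688 = 2129.9502
r = -1216 / 2129.9502 = -0.5709

-0.5709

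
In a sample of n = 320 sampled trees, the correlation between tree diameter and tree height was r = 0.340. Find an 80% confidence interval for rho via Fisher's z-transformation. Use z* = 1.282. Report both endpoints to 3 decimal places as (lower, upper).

Fisher z: z_r = atanh(r) = ½·ln((1+0.340)/(1−0.340)) = 0.354093
SE(z) = 1/√(n−3) = 1/√317 = 0.056166
80% ⇒ z* = 1.282; margin = 1.282·0.056166 = 0.072005
CI on z-scale: (0.282088, 0.426098)
Back-transform: tanh(0.282088) = 0.274836, tanh(0.426098) = 0.402055

(0.275, 0.402)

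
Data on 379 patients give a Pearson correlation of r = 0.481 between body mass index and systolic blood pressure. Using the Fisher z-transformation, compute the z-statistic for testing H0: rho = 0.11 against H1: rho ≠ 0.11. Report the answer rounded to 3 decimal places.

Fisher z: atanh(0.481) = 0.524284, atanh(0.11) = 0.110447
z = (z_r − z_0)·√(n−3) = (0.524284 − 0.110447)·√376 = 0.413837 · 19.390719 = 8.025

8.025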